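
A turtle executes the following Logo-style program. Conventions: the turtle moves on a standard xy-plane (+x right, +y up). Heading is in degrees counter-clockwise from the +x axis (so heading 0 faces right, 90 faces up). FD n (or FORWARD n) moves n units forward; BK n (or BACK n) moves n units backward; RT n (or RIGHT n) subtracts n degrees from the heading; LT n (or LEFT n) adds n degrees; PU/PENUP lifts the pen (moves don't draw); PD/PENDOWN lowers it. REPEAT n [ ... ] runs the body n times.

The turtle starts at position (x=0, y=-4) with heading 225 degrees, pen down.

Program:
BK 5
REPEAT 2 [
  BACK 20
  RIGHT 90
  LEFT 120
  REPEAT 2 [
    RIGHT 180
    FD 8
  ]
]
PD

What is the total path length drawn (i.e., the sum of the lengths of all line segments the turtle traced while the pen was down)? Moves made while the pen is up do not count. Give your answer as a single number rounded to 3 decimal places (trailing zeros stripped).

Executing turtle program step by step:
Start: pos=(0,-4), heading=225, pen down
BK 5: (0,-4) -> (3.536,-0.464) [heading=225, draw]
REPEAT 2 [
  -- iteration 1/2 --
  BK 20: (3.536,-0.464) -> (17.678,13.678) [heading=225, draw]
  RT 90: heading 225 -> 135
  LT 120: heading 135 -> 255
  REPEAT 2 [
    -- iteration 1/2 --
    RT 180: heading 255 -> 75
    FD 8: (17.678,13.678) -> (19.748,21.405) [heading=75, draw]
    -- iteration 2/2 --
    RT 180: heading 75 -> 255
    FD 8: (19.748,21.405) -> (17.678,13.678) [heading=255, draw]
  ]
  -- iteration 2/2 --
  BK 20: (17.678,13.678) -> (22.854,32.996) [heading=255, draw]
  RT 90: heading 255 -> 165
  LT 120: heading 165 -> 285
  REPEAT 2 [
    -- iteration 1/2 --
    RT 180: heading 285 -> 105
    FD 8: (22.854,32.996) -> (20.783,40.724) [heading=105, draw]
    -- iteration 2/2 --
    RT 180: heading 105 -> 285
    FD 8: (20.783,40.724) -> (22.854,32.996) [heading=285, draw]
  ]
]
PD: pen down
Final: pos=(22.854,32.996), heading=285, 7 segment(s) drawn

Segment lengths:
  seg 1: (0,-4) -> (3.536,-0.464), length = 5
  seg 2: (3.536,-0.464) -> (17.678,13.678), length = 20
  seg 3: (17.678,13.678) -> (19.748,21.405), length = 8
  seg 4: (19.748,21.405) -> (17.678,13.678), length = 8
  seg 5: (17.678,13.678) -> (22.854,32.996), length = 20
  seg 6: (22.854,32.996) -> (20.783,40.724), length = 8
  seg 7: (20.783,40.724) -> (22.854,32.996), length = 8
Total = 77

Answer: 77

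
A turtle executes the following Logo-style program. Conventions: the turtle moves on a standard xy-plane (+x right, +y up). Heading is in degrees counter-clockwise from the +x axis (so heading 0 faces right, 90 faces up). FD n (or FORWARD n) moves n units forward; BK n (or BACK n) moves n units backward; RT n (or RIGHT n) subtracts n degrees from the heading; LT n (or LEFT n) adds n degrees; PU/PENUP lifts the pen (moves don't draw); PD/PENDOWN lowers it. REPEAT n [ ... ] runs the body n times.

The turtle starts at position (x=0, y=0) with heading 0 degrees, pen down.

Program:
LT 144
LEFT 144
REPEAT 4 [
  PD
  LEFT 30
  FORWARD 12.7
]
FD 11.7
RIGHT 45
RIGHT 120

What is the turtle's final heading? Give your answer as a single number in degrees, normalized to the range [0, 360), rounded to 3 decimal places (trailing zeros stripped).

Answer: 243

Derivation:
Executing turtle program step by step:
Start: pos=(0,0), heading=0, pen down
LT 144: heading 0 -> 144
LT 144: heading 144 -> 288
REPEAT 4 [
  -- iteration 1/4 --
  PD: pen down
  LT 30: heading 288 -> 318
  FD 12.7: (0,0) -> (9.438,-8.498) [heading=318, draw]
  -- iteration 2/4 --
  PD: pen down
  LT 30: heading 318 -> 348
  FD 12.7: (9.438,-8.498) -> (21.86,-11.138) [heading=348, draw]
  -- iteration 3/4 --
  PD: pen down
  LT 30: heading 348 -> 18
  FD 12.7: (21.86,-11.138) -> (33.939,-7.214) [heading=18, draw]
  -- iteration 4/4 --
  PD: pen down
  LT 30: heading 18 -> 48
  FD 12.7: (33.939,-7.214) -> (42.437,2.224) [heading=48, draw]
]
FD 11.7: (42.437,2.224) -> (50.266,10.919) [heading=48, draw]
RT 45: heading 48 -> 3
RT 120: heading 3 -> 243
Final: pos=(50.266,10.919), heading=243, 5 segment(s) drawn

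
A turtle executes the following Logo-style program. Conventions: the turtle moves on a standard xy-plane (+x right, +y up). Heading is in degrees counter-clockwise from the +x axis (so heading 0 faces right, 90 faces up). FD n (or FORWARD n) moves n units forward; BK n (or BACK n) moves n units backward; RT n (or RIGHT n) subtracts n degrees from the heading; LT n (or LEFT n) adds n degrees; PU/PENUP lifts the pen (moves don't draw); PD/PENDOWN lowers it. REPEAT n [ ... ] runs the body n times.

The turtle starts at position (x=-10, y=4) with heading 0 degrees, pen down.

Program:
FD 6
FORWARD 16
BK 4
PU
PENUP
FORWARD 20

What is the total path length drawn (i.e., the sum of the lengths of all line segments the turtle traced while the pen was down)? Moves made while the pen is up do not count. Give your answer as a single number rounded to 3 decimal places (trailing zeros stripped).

Executing turtle program step by step:
Start: pos=(-10,4), heading=0, pen down
FD 6: (-10,4) -> (-4,4) [heading=0, draw]
FD 16: (-4,4) -> (12,4) [heading=0, draw]
BK 4: (12,4) -> (8,4) [heading=0, draw]
PU: pen up
PU: pen up
FD 20: (8,4) -> (28,4) [heading=0, move]
Final: pos=(28,4), heading=0, 3 segment(s) drawn

Segment lengths:
  seg 1: (-10,4) -> (-4,4), length = 6
  seg 2: (-4,4) -> (12,4), length = 16
  seg 3: (12,4) -> (8,4), length = 4
Total = 26

Answer: 26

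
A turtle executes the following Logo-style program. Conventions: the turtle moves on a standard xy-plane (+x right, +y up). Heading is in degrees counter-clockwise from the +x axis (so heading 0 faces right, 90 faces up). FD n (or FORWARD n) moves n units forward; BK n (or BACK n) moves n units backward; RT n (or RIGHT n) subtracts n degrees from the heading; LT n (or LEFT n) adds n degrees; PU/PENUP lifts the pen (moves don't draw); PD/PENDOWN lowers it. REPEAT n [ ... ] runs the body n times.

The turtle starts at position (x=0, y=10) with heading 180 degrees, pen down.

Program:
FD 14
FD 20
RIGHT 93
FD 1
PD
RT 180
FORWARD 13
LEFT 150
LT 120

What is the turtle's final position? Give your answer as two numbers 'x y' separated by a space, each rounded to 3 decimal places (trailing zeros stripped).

Executing turtle program step by step:
Start: pos=(0,10), heading=180, pen down
FD 14: (0,10) -> (-14,10) [heading=180, draw]
FD 20: (-14,10) -> (-34,10) [heading=180, draw]
RT 93: heading 180 -> 87
FD 1: (-34,10) -> (-33.948,10.999) [heading=87, draw]
PD: pen down
RT 180: heading 87 -> 267
FD 13: (-33.948,10.999) -> (-34.628,-1.984) [heading=267, draw]
LT 150: heading 267 -> 57
LT 120: heading 57 -> 177
Final: pos=(-34.628,-1.984), heading=177, 4 segment(s) drawn

Answer: -34.628 -1.984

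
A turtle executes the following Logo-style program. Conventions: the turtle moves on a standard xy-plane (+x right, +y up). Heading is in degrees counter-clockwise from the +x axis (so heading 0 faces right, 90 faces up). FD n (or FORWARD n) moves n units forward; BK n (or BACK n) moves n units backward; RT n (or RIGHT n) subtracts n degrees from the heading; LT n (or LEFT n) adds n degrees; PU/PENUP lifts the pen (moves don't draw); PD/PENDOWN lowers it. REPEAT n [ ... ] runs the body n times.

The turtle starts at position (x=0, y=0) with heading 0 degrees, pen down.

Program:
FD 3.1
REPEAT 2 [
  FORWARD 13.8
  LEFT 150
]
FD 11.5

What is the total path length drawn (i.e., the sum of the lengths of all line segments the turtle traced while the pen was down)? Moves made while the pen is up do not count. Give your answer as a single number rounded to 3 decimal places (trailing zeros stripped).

Executing turtle program step by step:
Start: pos=(0,0), heading=0, pen down
FD 3.1: (0,0) -> (3.1,0) [heading=0, draw]
REPEAT 2 [
  -- iteration 1/2 --
  FD 13.8: (3.1,0) -> (16.9,0) [heading=0, draw]
  LT 150: heading 0 -> 150
  -- iteration 2/2 --
  FD 13.8: (16.9,0) -> (4.949,6.9) [heading=150, draw]
  LT 150: heading 150 -> 300
]
FD 11.5: (4.949,6.9) -> (10.699,-3.059) [heading=300, draw]
Final: pos=(10.699,-3.059), heading=300, 4 segment(s) drawn

Segment lengths:
  seg 1: (0,0) -> (3.1,0), length = 3.1
  seg 2: (3.1,0) -> (16.9,0), length = 13.8
  seg 3: (16.9,0) -> (4.949,6.9), length = 13.8
  seg 4: (4.949,6.9) -> (10.699,-3.059), length = 11.5
Total = 42.2

Answer: 42.2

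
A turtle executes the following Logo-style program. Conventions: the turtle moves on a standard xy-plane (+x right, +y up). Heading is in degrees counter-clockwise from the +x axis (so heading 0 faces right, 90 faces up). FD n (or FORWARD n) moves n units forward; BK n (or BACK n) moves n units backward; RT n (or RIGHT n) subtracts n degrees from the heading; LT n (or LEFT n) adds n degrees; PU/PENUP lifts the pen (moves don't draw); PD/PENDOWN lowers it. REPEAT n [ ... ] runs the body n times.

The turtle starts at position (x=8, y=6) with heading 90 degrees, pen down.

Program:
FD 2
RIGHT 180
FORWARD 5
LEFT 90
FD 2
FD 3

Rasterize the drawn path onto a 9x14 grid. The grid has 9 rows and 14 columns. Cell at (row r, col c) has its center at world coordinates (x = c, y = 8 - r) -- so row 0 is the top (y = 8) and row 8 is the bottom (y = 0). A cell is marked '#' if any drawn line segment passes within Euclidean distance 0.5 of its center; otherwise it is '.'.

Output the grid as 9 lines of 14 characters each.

Answer: ........#.....
........#.....
........#.....
........#.....
........#.....
........######
..............
..............
..............

Derivation:
Segment 0: (8,6) -> (8,8)
Segment 1: (8,8) -> (8,3)
Segment 2: (8,3) -> (10,3)
Segment 3: (10,3) -> (13,3)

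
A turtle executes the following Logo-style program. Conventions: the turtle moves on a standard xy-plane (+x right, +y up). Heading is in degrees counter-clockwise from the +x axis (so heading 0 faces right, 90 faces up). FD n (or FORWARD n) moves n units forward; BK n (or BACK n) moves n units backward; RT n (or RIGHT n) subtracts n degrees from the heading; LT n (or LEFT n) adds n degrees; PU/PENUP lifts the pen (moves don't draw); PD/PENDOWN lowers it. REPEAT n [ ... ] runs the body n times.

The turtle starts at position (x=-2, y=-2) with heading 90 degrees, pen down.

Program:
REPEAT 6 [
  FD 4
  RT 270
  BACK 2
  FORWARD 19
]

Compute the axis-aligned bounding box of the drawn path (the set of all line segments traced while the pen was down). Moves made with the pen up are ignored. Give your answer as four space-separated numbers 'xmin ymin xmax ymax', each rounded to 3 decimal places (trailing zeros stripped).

Executing turtle program step by step:
Start: pos=(-2,-2), heading=90, pen down
REPEAT 6 [
  -- iteration 1/6 --
  FD 4: (-2,-2) -> (-2,2) [heading=90, draw]
  RT 270: heading 90 -> 180
  BK 2: (-2,2) -> (0,2) [heading=180, draw]
  FD 19: (0,2) -> (-19,2) [heading=180, draw]
  -- iteration 2/6 --
  FD 4: (-19,2) -> (-23,2) [heading=180, draw]
  RT 270: heading 180 -> 270
  BK 2: (-23,2) -> (-23,4) [heading=270, draw]
  FD 19: (-23,4) -> (-23,-15) [heading=270, draw]
  -- iteration 3/6 --
  FD 4: (-23,-15) -> (-23,-19) [heading=270, draw]
  RT 270: heading 270 -> 0
  BK 2: (-23,-19) -> (-25,-19) [heading=0, draw]
  FD 19: (-25,-19) -> (-6,-19) [heading=0, draw]
  -- iteration 4/6 --
  FD 4: (-6,-19) -> (-2,-19) [heading=0, draw]
  RT 270: heading 0 -> 90
  BK 2: (-2,-19) -> (-2,-21) [heading=90, draw]
  FD 19: (-2,-21) -> (-2,-2) [heading=90, draw]
  -- iteration 5/6 --
  FD 4: (-2,-2) -> (-2,2) [heading=90, draw]
  RT 270: heading 90 -> 180
  BK 2: (-2,2) -> (0,2) [heading=180, draw]
  FD 19: (0,2) -> (-19,2) [heading=180, draw]
  -- iteration 6/6 --
  FD 4: (-19,2) -> (-23,2) [heading=180, draw]
  RT 270: heading 180 -> 270
  BK 2: (-23,2) -> (-23,4) [heading=270, draw]
  FD 19: (-23,4) -> (-23,-15) [heading=270, draw]
]
Final: pos=(-23,-15), heading=270, 18 segment(s) drawn

Segment endpoints: x in {-25, -23, -23, -23, -23, -19, -19, -6, -2, -2, -2, -2, -2, -2, 0, 0}, y in {-21, -19, -19, -19, -15, -15, -2, -2, 2, 2, 2, 2, 2, 2, 2, 2, 4, 4}
xmin=-25, ymin=-21, xmax=0, ymax=4

Answer: -25 -21 0 4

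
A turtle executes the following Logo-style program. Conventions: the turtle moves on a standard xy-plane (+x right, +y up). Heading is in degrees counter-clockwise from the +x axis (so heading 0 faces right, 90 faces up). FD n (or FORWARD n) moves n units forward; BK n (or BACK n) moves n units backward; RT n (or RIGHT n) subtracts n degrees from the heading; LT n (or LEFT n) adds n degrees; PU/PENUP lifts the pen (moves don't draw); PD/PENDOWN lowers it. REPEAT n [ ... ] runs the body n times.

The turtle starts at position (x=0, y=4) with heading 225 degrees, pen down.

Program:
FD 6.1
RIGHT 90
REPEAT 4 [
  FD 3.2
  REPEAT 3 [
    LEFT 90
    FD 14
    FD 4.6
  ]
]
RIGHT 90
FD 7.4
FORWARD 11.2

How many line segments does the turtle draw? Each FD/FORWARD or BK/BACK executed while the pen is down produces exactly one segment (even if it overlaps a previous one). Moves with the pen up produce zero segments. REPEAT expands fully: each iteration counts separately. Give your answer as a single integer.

Answer: 31

Derivation:
Executing turtle program step by step:
Start: pos=(0,4), heading=225, pen down
FD 6.1: (0,4) -> (-4.313,-0.313) [heading=225, draw]
RT 90: heading 225 -> 135
REPEAT 4 [
  -- iteration 1/4 --
  FD 3.2: (-4.313,-0.313) -> (-6.576,1.949) [heading=135, draw]
  REPEAT 3 [
    -- iteration 1/3 --
    LT 90: heading 135 -> 225
    FD 14: (-6.576,1.949) -> (-16.476,-7.95) [heading=225, draw]
    FD 4.6: (-16.476,-7.95) -> (-19.728,-11.203) [heading=225, draw]
    -- iteration 2/3 --
    LT 90: heading 225 -> 315
    FD 14: (-19.728,-11.203) -> (-9.829,-21.102) [heading=315, draw]
    FD 4.6: (-9.829,-21.102) -> (-6.576,-24.355) [heading=315, draw]
    -- iteration 3/3 --
    LT 90: heading 315 -> 45
    FD 14: (-6.576,-24.355) -> (3.323,-14.455) [heading=45, draw]
    FD 4.6: (3.323,-14.455) -> (6.576,-11.203) [heading=45, draw]
  ]
  -- iteration 2/4 --
  FD 3.2: (6.576,-11.203) -> (8.839,-8.94) [heading=45, draw]
  REPEAT 3 [
    -- iteration 1/3 --
    LT 90: heading 45 -> 135
    FD 14: (8.839,-8.94) -> (-1.061,0.959) [heading=135, draw]
    FD 4.6: (-1.061,0.959) -> (-4.313,4.212) [heading=135, draw]
    -- iteration 2/3 --
    LT 90: heading 135 -> 225
    FD 14: (-4.313,4.212) -> (-14.213,-5.687) [heading=225, draw]
    FD 4.6: (-14.213,-5.687) -> (-17.466,-8.94) [heading=225, draw]
    -- iteration 3/3 --
    LT 90: heading 225 -> 315
    FD 14: (-17.466,-8.94) -> (-7.566,-18.84) [heading=315, draw]
    FD 4.6: (-7.566,-18.84) -> (-4.313,-22.092) [heading=315, draw]
  ]
  -- iteration 3/4 --
  FD 3.2: (-4.313,-22.092) -> (-2.051,-24.355) [heading=315, draw]
  REPEAT 3 [
    -- iteration 1/3 --
    LT 90: heading 315 -> 45
    FD 14: (-2.051,-24.355) -> (7.849,-14.455) [heading=45, draw]
    FD 4.6: (7.849,-14.455) -> (11.102,-11.203) [heading=45, draw]
    -- iteration 2/3 --
    LT 90: heading 45 -> 135
    FD 14: (11.102,-11.203) -> (1.202,-1.303) [heading=135, draw]
    FD 4.6: (1.202,-1.303) -> (-2.051,1.949) [heading=135, draw]
    -- iteration 3/3 --
    LT 90: heading 135 -> 225
    FD 14: (-2.051,1.949) -> (-11.95,-7.95) [heading=225, draw]
    FD 4.6: (-11.95,-7.95) -> (-15.203,-11.203) [heading=225, draw]
  ]
  -- iteration 4/4 --
  FD 3.2: (-15.203,-11.203) -> (-17.466,-13.466) [heading=225, draw]
  REPEAT 3 [
    -- iteration 1/3 --
    LT 90: heading 225 -> 315
    FD 14: (-17.466,-13.466) -> (-7.566,-23.365) [heading=315, draw]
    FD 4.6: (-7.566,-23.365) -> (-4.313,-26.618) [heading=315, draw]
    -- iteration 2/3 --
    LT 90: heading 315 -> 45
    FD 14: (-4.313,-26.618) -> (5.586,-16.718) [heading=45, draw]
    FD 4.6: (5.586,-16.718) -> (8.839,-13.466) [heading=45, draw]
    -- iteration 3/3 --
    LT 90: heading 45 -> 135
    FD 14: (8.839,-13.466) -> (-1.061,-3.566) [heading=135, draw]
    FD 4.6: (-1.061,-3.566) -> (-4.313,-0.313) [heading=135, draw]
  ]
]
RT 90: heading 135 -> 45
FD 7.4: (-4.313,-0.313) -> (0.919,4.919) [heading=45, draw]
FD 11.2: (0.919,4.919) -> (8.839,12.839) [heading=45, draw]
Final: pos=(8.839,12.839), heading=45, 31 segment(s) drawn
Segments drawn: 31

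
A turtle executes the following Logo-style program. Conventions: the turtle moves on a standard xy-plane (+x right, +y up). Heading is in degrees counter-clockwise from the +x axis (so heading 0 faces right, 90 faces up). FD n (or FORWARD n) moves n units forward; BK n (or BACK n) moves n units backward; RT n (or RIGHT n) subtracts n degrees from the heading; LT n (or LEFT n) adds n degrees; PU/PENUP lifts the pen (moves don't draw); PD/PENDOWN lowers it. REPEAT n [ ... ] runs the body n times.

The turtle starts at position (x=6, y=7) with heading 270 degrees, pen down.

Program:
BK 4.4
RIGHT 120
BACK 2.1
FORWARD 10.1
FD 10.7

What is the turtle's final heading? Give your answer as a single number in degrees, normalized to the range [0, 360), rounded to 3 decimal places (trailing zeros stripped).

Answer: 150

Derivation:
Executing turtle program step by step:
Start: pos=(6,7), heading=270, pen down
BK 4.4: (6,7) -> (6,11.4) [heading=270, draw]
RT 120: heading 270 -> 150
BK 2.1: (6,11.4) -> (7.819,10.35) [heading=150, draw]
FD 10.1: (7.819,10.35) -> (-0.928,15.4) [heading=150, draw]
FD 10.7: (-0.928,15.4) -> (-10.195,20.75) [heading=150, draw]
Final: pos=(-10.195,20.75), heading=150, 4 segment(s) drawn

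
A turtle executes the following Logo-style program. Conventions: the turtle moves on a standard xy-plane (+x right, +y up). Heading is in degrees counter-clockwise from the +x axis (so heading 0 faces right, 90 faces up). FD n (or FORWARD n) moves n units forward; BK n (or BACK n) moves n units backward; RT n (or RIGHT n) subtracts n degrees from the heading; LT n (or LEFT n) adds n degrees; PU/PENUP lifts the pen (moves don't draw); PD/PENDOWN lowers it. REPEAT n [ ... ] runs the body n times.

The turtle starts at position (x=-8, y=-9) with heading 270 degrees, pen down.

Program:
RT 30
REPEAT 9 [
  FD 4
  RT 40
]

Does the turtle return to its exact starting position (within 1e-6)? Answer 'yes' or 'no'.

Answer: yes

Derivation:
Executing turtle program step by step:
Start: pos=(-8,-9), heading=270, pen down
RT 30: heading 270 -> 240
REPEAT 9 [
  -- iteration 1/9 --
  FD 4: (-8,-9) -> (-10,-12.464) [heading=240, draw]
  RT 40: heading 240 -> 200
  -- iteration 2/9 --
  FD 4: (-10,-12.464) -> (-13.759,-13.832) [heading=200, draw]
  RT 40: heading 200 -> 160
  -- iteration 3/9 --
  FD 4: (-13.759,-13.832) -> (-17.518,-12.464) [heading=160, draw]
  RT 40: heading 160 -> 120
  -- iteration 4/9 --
  FD 4: (-17.518,-12.464) -> (-19.518,-9) [heading=120, draw]
  RT 40: heading 120 -> 80
  -- iteration 5/9 --
  FD 4: (-19.518,-9) -> (-18.823,-5.061) [heading=80, draw]
  RT 40: heading 80 -> 40
  -- iteration 6/9 --
  FD 4: (-18.823,-5.061) -> (-15.759,-2.49) [heading=40, draw]
  RT 40: heading 40 -> 0
  -- iteration 7/9 --
  FD 4: (-15.759,-2.49) -> (-11.759,-2.49) [heading=0, draw]
  RT 40: heading 0 -> 320
  -- iteration 8/9 --
  FD 4: (-11.759,-2.49) -> (-8.695,-5.061) [heading=320, draw]
  RT 40: heading 320 -> 280
  -- iteration 9/9 --
  FD 4: (-8.695,-5.061) -> (-8,-9) [heading=280, draw]
  RT 40: heading 280 -> 240
]
Final: pos=(-8,-9), heading=240, 9 segment(s) drawn

Start position: (-8, -9)
Final position: (-8, -9)
Distance = 0; < 1e-6 -> CLOSED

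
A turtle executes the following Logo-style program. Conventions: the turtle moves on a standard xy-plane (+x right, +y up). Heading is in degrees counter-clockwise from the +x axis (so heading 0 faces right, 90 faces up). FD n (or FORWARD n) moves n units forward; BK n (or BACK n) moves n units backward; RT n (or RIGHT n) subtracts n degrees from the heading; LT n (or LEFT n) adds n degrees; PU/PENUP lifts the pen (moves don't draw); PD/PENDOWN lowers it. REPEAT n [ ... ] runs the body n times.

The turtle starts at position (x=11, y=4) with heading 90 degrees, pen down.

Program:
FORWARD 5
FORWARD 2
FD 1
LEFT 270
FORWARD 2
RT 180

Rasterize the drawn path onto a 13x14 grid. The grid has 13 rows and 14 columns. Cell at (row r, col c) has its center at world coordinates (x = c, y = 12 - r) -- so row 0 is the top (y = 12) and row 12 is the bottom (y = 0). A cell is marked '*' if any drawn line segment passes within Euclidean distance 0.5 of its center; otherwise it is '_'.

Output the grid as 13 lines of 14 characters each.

Segment 0: (11,4) -> (11,9)
Segment 1: (11,9) -> (11,11)
Segment 2: (11,11) -> (11,12)
Segment 3: (11,12) -> (13,12)

Answer: ___________***
___________*__
___________*__
___________*__
___________*__
___________*__
___________*__
___________*__
___________*__
______________
______________
______________
______________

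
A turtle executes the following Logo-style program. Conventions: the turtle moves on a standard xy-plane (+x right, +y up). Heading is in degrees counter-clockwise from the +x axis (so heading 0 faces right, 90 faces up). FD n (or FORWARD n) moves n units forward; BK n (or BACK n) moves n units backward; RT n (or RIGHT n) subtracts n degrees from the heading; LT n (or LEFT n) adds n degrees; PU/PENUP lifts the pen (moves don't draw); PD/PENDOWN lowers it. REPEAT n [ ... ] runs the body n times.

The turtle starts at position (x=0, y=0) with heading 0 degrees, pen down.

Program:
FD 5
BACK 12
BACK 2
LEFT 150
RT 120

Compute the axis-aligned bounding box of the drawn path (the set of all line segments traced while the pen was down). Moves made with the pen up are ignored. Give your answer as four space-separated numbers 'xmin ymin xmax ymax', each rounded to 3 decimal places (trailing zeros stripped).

Executing turtle program step by step:
Start: pos=(0,0), heading=0, pen down
FD 5: (0,0) -> (5,0) [heading=0, draw]
BK 12: (5,0) -> (-7,0) [heading=0, draw]
BK 2: (-7,0) -> (-9,0) [heading=0, draw]
LT 150: heading 0 -> 150
RT 120: heading 150 -> 30
Final: pos=(-9,0), heading=30, 3 segment(s) drawn

Segment endpoints: x in {-9, -7, 0, 5}, y in {0}
xmin=-9, ymin=0, xmax=5, ymax=0

Answer: -9 0 5 0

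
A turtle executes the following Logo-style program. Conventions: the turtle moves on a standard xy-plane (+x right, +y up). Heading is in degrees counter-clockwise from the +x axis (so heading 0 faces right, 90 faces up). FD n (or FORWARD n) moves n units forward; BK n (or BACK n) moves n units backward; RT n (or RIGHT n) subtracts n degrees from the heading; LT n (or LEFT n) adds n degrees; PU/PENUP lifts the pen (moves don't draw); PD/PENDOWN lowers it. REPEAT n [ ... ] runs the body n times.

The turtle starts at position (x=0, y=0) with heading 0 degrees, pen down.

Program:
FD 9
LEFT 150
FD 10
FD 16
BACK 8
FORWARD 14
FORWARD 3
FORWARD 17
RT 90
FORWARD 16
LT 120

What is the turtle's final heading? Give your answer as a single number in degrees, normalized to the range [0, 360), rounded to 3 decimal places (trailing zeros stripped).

Executing turtle program step by step:
Start: pos=(0,0), heading=0, pen down
FD 9: (0,0) -> (9,0) [heading=0, draw]
LT 150: heading 0 -> 150
FD 10: (9,0) -> (0.34,5) [heading=150, draw]
FD 16: (0.34,5) -> (-13.517,13) [heading=150, draw]
BK 8: (-13.517,13) -> (-6.588,9) [heading=150, draw]
FD 14: (-6.588,9) -> (-18.713,16) [heading=150, draw]
FD 3: (-18.713,16) -> (-21.311,17.5) [heading=150, draw]
FD 17: (-21.311,17.5) -> (-36.033,26) [heading=150, draw]
RT 90: heading 150 -> 60
FD 16: (-36.033,26) -> (-28.033,39.856) [heading=60, draw]
LT 120: heading 60 -> 180
Final: pos=(-28.033,39.856), heading=180, 8 segment(s) drawn

Answer: 180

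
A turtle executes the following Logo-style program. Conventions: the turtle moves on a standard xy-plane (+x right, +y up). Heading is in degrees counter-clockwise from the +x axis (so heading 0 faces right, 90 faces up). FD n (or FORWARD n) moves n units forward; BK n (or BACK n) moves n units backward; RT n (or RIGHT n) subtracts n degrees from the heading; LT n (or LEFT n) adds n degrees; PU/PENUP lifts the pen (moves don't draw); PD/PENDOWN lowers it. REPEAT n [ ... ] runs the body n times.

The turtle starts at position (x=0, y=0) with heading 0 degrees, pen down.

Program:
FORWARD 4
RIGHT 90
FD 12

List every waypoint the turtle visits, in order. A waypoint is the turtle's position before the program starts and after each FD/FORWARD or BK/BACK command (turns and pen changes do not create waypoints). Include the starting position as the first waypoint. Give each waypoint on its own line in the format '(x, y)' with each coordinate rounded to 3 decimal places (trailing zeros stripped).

Executing turtle program step by step:
Start: pos=(0,0), heading=0, pen down
FD 4: (0,0) -> (4,0) [heading=0, draw]
RT 90: heading 0 -> 270
FD 12: (4,0) -> (4,-12) [heading=270, draw]
Final: pos=(4,-12), heading=270, 2 segment(s) drawn
Waypoints (3 total):
(0, 0)
(4, 0)
(4, -12)

Answer: (0, 0)
(4, 0)
(4, -12)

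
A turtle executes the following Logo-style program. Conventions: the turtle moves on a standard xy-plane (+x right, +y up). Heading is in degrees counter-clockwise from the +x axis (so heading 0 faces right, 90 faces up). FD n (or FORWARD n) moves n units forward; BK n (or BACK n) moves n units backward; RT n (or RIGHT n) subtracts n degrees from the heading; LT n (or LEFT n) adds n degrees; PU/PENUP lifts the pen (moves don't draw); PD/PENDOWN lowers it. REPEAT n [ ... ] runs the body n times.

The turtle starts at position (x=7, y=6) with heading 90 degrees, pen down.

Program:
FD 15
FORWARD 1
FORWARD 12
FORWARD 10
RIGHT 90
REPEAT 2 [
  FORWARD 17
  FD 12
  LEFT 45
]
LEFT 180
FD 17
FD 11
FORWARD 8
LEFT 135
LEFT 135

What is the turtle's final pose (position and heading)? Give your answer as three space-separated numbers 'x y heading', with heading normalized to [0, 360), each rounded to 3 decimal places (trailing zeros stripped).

Answer: 56.506 28.506 180

Derivation:
Executing turtle program step by step:
Start: pos=(7,6), heading=90, pen down
FD 15: (7,6) -> (7,21) [heading=90, draw]
FD 1: (7,21) -> (7,22) [heading=90, draw]
FD 12: (7,22) -> (7,34) [heading=90, draw]
FD 10: (7,34) -> (7,44) [heading=90, draw]
RT 90: heading 90 -> 0
REPEAT 2 [
  -- iteration 1/2 --
  FD 17: (7,44) -> (24,44) [heading=0, draw]
  FD 12: (24,44) -> (36,44) [heading=0, draw]
  LT 45: heading 0 -> 45
  -- iteration 2/2 --
  FD 17: (36,44) -> (48.021,56.021) [heading=45, draw]
  FD 12: (48.021,56.021) -> (56.506,64.506) [heading=45, draw]
  LT 45: heading 45 -> 90
]
LT 180: heading 90 -> 270
FD 17: (56.506,64.506) -> (56.506,47.506) [heading=270, draw]
FD 11: (56.506,47.506) -> (56.506,36.506) [heading=270, draw]
FD 8: (56.506,36.506) -> (56.506,28.506) [heading=270, draw]
LT 135: heading 270 -> 45
LT 135: heading 45 -> 180
Final: pos=(56.506,28.506), heading=180, 11 segment(s) drawn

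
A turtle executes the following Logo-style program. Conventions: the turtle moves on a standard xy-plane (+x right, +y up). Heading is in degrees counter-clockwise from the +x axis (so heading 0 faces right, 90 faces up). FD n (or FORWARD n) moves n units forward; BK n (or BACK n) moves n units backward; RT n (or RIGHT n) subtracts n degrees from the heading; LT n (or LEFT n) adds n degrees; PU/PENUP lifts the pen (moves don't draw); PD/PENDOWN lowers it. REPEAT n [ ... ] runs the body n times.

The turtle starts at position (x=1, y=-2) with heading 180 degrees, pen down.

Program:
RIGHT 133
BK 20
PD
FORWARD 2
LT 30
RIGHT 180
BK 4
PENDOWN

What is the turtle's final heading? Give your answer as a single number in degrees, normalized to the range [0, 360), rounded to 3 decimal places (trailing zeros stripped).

Answer: 257

Derivation:
Executing turtle program step by step:
Start: pos=(1,-2), heading=180, pen down
RT 133: heading 180 -> 47
BK 20: (1,-2) -> (-12.64,-16.627) [heading=47, draw]
PD: pen down
FD 2: (-12.64,-16.627) -> (-11.276,-15.164) [heading=47, draw]
LT 30: heading 47 -> 77
RT 180: heading 77 -> 257
BK 4: (-11.276,-15.164) -> (-10.376,-11.267) [heading=257, draw]
PD: pen down
Final: pos=(-10.376,-11.267), heading=257, 3 segment(s) drawn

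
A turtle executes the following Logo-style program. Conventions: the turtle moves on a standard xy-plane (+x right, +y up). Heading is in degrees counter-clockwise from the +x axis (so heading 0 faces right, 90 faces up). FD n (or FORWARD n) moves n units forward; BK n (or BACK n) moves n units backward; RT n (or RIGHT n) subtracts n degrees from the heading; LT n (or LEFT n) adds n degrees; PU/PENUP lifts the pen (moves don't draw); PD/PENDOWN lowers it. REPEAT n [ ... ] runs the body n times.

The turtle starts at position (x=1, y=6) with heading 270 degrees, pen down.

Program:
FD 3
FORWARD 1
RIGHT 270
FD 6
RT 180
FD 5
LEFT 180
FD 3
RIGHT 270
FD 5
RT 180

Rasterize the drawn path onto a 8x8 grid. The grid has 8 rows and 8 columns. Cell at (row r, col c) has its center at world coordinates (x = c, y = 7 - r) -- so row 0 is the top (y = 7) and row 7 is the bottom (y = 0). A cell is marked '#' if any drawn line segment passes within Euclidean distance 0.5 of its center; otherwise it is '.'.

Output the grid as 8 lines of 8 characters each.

Segment 0: (1,6) -> (1,3)
Segment 1: (1,3) -> (1,2)
Segment 2: (1,2) -> (7,2)
Segment 3: (7,2) -> (2,2)
Segment 4: (2,2) -> (5,2)
Segment 5: (5,2) -> (5,7)

Answer: .....#..
.#...#..
.#...#..
.#...#..
.#...#..
.#######
........
........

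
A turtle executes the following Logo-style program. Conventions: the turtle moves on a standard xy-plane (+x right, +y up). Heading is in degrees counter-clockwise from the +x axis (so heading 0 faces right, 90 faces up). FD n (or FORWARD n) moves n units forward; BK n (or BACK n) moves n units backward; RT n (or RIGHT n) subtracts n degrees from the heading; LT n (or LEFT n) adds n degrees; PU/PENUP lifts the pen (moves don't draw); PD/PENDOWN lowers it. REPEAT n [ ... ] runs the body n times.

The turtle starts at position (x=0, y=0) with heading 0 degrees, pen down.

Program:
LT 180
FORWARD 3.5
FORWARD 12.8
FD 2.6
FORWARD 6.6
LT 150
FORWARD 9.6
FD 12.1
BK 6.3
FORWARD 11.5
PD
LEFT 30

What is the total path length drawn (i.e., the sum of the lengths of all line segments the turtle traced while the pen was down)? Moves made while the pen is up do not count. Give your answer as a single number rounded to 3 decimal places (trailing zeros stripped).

Answer: 65

Derivation:
Executing turtle program step by step:
Start: pos=(0,0), heading=0, pen down
LT 180: heading 0 -> 180
FD 3.5: (0,0) -> (-3.5,0) [heading=180, draw]
FD 12.8: (-3.5,0) -> (-16.3,0) [heading=180, draw]
FD 2.6: (-16.3,0) -> (-18.9,0) [heading=180, draw]
FD 6.6: (-18.9,0) -> (-25.5,0) [heading=180, draw]
LT 150: heading 180 -> 330
FD 9.6: (-25.5,0) -> (-17.186,-4.8) [heading=330, draw]
FD 12.1: (-17.186,-4.8) -> (-6.707,-10.85) [heading=330, draw]
BK 6.3: (-6.707,-10.85) -> (-12.163,-7.7) [heading=330, draw]
FD 11.5: (-12.163,-7.7) -> (-2.204,-13.45) [heading=330, draw]
PD: pen down
LT 30: heading 330 -> 0
Final: pos=(-2.204,-13.45), heading=0, 8 segment(s) drawn

Segment lengths:
  seg 1: (0,0) -> (-3.5,0), length = 3.5
  seg 2: (-3.5,0) -> (-16.3,0), length = 12.8
  seg 3: (-16.3,0) -> (-18.9,0), length = 2.6
  seg 4: (-18.9,0) -> (-25.5,0), length = 6.6
  seg 5: (-25.5,0) -> (-17.186,-4.8), length = 9.6
  seg 6: (-17.186,-4.8) -> (-6.707,-10.85), length = 12.1
  seg 7: (-6.707,-10.85) -> (-12.163,-7.7), length = 6.3
  seg 8: (-12.163,-7.7) -> (-2.204,-13.45), length = 11.5
Total = 65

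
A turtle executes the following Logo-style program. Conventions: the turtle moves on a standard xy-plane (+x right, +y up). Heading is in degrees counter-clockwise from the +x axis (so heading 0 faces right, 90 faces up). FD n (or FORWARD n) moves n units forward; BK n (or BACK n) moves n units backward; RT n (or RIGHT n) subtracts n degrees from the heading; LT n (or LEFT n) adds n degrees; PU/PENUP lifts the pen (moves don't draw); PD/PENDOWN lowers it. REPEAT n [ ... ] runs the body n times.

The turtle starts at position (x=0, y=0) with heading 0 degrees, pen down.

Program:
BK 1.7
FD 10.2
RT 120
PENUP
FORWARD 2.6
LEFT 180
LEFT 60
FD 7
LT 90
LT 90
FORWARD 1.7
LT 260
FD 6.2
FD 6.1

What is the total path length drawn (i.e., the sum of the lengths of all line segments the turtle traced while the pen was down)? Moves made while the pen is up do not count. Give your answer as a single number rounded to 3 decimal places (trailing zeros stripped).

Executing turtle program step by step:
Start: pos=(0,0), heading=0, pen down
BK 1.7: (0,0) -> (-1.7,0) [heading=0, draw]
FD 10.2: (-1.7,0) -> (8.5,0) [heading=0, draw]
RT 120: heading 0 -> 240
PU: pen up
FD 2.6: (8.5,0) -> (7.2,-2.252) [heading=240, move]
LT 180: heading 240 -> 60
LT 60: heading 60 -> 120
FD 7: (7.2,-2.252) -> (3.7,3.811) [heading=120, move]
LT 90: heading 120 -> 210
LT 90: heading 210 -> 300
FD 1.7: (3.7,3.811) -> (4.55,2.338) [heading=300, move]
LT 260: heading 300 -> 200
FD 6.2: (4.55,2.338) -> (-1.276,0.218) [heading=200, move]
FD 6.1: (-1.276,0.218) -> (-7.008,-1.869) [heading=200, move]
Final: pos=(-7.008,-1.869), heading=200, 2 segment(s) drawn

Segment lengths:
  seg 1: (0,0) -> (-1.7,0), length = 1.7
  seg 2: (-1.7,0) -> (8.5,0), length = 10.2
Total = 11.9

Answer: 11.9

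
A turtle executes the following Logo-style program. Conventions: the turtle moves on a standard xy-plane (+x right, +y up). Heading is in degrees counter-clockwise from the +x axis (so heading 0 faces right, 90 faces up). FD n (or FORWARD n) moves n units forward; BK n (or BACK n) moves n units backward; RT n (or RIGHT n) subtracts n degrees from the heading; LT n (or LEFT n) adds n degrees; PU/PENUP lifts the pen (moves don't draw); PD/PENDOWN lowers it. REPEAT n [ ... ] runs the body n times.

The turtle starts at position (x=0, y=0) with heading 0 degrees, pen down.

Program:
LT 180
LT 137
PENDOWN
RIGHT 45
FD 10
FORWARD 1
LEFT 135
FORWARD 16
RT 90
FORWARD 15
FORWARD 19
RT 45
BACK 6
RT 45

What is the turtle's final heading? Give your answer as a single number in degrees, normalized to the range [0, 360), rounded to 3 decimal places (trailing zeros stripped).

Answer: 227

Derivation:
Executing turtle program step by step:
Start: pos=(0,0), heading=0, pen down
LT 180: heading 0 -> 180
LT 137: heading 180 -> 317
PD: pen down
RT 45: heading 317 -> 272
FD 10: (0,0) -> (0.349,-9.994) [heading=272, draw]
FD 1: (0.349,-9.994) -> (0.384,-10.993) [heading=272, draw]
LT 135: heading 272 -> 47
FD 16: (0.384,-10.993) -> (11.296,0.708) [heading=47, draw]
RT 90: heading 47 -> 317
FD 15: (11.296,0.708) -> (22.266,-9.522) [heading=317, draw]
FD 19: (22.266,-9.522) -> (36.162,-22.48) [heading=317, draw]
RT 45: heading 317 -> 272
BK 6: (36.162,-22.48) -> (35.952,-16.483) [heading=272, draw]
RT 45: heading 272 -> 227
Final: pos=(35.952,-16.483), heading=227, 6 segment(s) drawn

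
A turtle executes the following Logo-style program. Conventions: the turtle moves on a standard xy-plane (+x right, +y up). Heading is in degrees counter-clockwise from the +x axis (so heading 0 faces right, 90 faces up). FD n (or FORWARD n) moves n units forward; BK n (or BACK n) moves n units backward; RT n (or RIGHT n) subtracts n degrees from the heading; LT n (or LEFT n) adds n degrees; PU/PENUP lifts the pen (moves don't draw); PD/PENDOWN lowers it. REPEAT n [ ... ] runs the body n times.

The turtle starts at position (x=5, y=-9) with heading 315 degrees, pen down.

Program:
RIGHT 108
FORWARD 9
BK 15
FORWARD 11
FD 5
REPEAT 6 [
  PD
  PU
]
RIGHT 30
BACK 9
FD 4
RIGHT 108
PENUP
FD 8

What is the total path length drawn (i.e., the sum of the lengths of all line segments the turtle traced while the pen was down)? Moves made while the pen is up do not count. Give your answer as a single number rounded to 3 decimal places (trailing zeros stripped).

Answer: 40

Derivation:
Executing turtle program step by step:
Start: pos=(5,-9), heading=315, pen down
RT 108: heading 315 -> 207
FD 9: (5,-9) -> (-3.019,-13.086) [heading=207, draw]
BK 15: (-3.019,-13.086) -> (10.346,-6.276) [heading=207, draw]
FD 11: (10.346,-6.276) -> (0.545,-11.27) [heading=207, draw]
FD 5: (0.545,-11.27) -> (-3.91,-13.54) [heading=207, draw]
REPEAT 6 [
  -- iteration 1/6 --
  PD: pen down
  PU: pen up
  -- iteration 2/6 --
  PD: pen down
  PU: pen up
  -- iteration 3/6 --
  PD: pen down
  PU: pen up
  -- iteration 4/6 --
  PD: pen down
  PU: pen up
  -- iteration 5/6 --
  PD: pen down
  PU: pen up
  -- iteration 6/6 --
  PD: pen down
  PU: pen up
]
RT 30: heading 207 -> 177
BK 9: (-3.91,-13.54) -> (5.078,-14.011) [heading=177, move]
FD 4: (5.078,-14.011) -> (1.083,-13.802) [heading=177, move]
RT 108: heading 177 -> 69
PU: pen up
FD 8: (1.083,-13.802) -> (3.95,-6.333) [heading=69, move]
Final: pos=(3.95,-6.333), heading=69, 4 segment(s) drawn

Segment lengths:
  seg 1: (5,-9) -> (-3.019,-13.086), length = 9
  seg 2: (-3.019,-13.086) -> (10.346,-6.276), length = 15
  seg 3: (10.346,-6.276) -> (0.545,-11.27), length = 11
  seg 4: (0.545,-11.27) -> (-3.91,-13.54), length = 5
Total = 40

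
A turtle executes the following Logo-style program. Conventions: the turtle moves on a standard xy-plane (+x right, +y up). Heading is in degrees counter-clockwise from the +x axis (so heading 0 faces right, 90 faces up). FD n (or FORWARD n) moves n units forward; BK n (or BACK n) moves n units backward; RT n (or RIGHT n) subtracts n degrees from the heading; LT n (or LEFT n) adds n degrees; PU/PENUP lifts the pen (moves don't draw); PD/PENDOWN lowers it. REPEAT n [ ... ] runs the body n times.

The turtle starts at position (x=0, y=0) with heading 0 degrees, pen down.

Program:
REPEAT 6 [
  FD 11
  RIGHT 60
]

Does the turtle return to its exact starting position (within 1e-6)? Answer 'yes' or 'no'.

Executing turtle program step by step:
Start: pos=(0,0), heading=0, pen down
REPEAT 6 [
  -- iteration 1/6 --
  FD 11: (0,0) -> (11,0) [heading=0, draw]
  RT 60: heading 0 -> 300
  -- iteration 2/6 --
  FD 11: (11,0) -> (16.5,-9.526) [heading=300, draw]
  RT 60: heading 300 -> 240
  -- iteration 3/6 --
  FD 11: (16.5,-9.526) -> (11,-19.053) [heading=240, draw]
  RT 60: heading 240 -> 180
  -- iteration 4/6 --
  FD 11: (11,-19.053) -> (0,-19.053) [heading=180, draw]
  RT 60: heading 180 -> 120
  -- iteration 5/6 --
  FD 11: (0,-19.053) -> (-5.5,-9.526) [heading=120, draw]
  RT 60: heading 120 -> 60
  -- iteration 6/6 --
  FD 11: (-5.5,-9.526) -> (0,0) [heading=60, draw]
  RT 60: heading 60 -> 0
]
Final: pos=(0,0), heading=0, 6 segment(s) drawn

Start position: (0, 0)
Final position: (0, 0)
Distance = 0; < 1e-6 -> CLOSED

Answer: yes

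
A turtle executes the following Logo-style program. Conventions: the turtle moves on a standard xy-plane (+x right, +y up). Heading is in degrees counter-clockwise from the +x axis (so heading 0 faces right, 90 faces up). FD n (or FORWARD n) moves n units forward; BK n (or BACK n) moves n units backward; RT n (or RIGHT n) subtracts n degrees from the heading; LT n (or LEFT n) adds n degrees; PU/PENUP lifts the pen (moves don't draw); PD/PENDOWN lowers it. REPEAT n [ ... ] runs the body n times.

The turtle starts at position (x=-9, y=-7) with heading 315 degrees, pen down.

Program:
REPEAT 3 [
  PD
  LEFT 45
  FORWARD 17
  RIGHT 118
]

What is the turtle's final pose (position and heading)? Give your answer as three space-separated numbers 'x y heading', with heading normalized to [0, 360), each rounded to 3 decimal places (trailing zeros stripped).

Answer: -1.123 -32.763 96

Derivation:
Executing turtle program step by step:
Start: pos=(-9,-7), heading=315, pen down
REPEAT 3 [
  -- iteration 1/3 --
  PD: pen down
  LT 45: heading 315 -> 0
  FD 17: (-9,-7) -> (8,-7) [heading=0, draw]
  RT 118: heading 0 -> 242
  -- iteration 2/3 --
  PD: pen down
  LT 45: heading 242 -> 287
  FD 17: (8,-7) -> (12.97,-23.257) [heading=287, draw]
  RT 118: heading 287 -> 169
  -- iteration 3/3 --
  PD: pen down
  LT 45: heading 169 -> 214
  FD 17: (12.97,-23.257) -> (-1.123,-32.763) [heading=214, draw]
  RT 118: heading 214 -> 96
]
Final: pos=(-1.123,-32.763), heading=96, 3 segment(s) drawn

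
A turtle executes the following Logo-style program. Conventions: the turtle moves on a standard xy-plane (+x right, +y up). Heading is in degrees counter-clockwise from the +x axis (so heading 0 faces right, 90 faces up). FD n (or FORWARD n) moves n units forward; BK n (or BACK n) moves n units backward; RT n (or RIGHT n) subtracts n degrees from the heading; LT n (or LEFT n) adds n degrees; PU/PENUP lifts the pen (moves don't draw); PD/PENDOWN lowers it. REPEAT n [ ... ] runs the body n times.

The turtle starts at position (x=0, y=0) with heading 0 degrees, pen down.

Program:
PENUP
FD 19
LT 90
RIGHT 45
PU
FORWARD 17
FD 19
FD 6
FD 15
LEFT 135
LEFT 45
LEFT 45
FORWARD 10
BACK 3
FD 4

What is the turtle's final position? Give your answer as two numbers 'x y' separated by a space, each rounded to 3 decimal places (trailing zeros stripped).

Executing turtle program step by step:
Start: pos=(0,0), heading=0, pen down
PU: pen up
FD 19: (0,0) -> (19,0) [heading=0, move]
LT 90: heading 0 -> 90
RT 45: heading 90 -> 45
PU: pen up
FD 17: (19,0) -> (31.021,12.021) [heading=45, move]
FD 19: (31.021,12.021) -> (44.456,25.456) [heading=45, move]
FD 6: (44.456,25.456) -> (48.698,29.698) [heading=45, move]
FD 15: (48.698,29.698) -> (59.305,40.305) [heading=45, move]
LT 135: heading 45 -> 180
LT 45: heading 180 -> 225
LT 45: heading 225 -> 270
FD 10: (59.305,40.305) -> (59.305,30.305) [heading=270, move]
BK 3: (59.305,30.305) -> (59.305,33.305) [heading=270, move]
FD 4: (59.305,33.305) -> (59.305,29.305) [heading=270, move]
Final: pos=(59.305,29.305), heading=270, 0 segment(s) drawn

Answer: 59.305 29.305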